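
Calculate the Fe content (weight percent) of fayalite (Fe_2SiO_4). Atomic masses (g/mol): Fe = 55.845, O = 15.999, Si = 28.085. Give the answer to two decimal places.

54.81 weight percent

Molar mass of Fe_2SiO_4: 2*55.845 + 1*28.085 + 4*15.999 = 203.771 g/mol.
Mass of Fe per formula unit: 2 × 55.845 = 111.690 g.
Weight fraction Fe = 111.690 / 203.771 = 0.5481.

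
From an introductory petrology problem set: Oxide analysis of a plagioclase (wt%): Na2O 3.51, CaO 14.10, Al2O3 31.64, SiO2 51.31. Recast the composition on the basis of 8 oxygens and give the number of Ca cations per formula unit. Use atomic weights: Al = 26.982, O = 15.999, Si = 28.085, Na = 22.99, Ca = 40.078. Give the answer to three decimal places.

0.683 Ca apfu

Na2O: 3.51/61.979 = 0.05663 mol → 0.11326 mol Na, 0.05663 mol O.
CaO: 14.10/56.077 = 0.25144 mol → 0.25144 mol Ca, 0.25144 mol O.
Al2O3: 31.64/101.961 = 0.31031 mol → 0.62062 mol Al, 0.93093 mol O.
SiO2: 51.31/60.083 = 0.85399 mol → 0.85399 mol Si, 1.70798 mol O.
Total oxygen = 2.94698 mol. Normalization factor = 8/2.94698 = 2.71464.
Ca per 8 O = 0.25144 × 2.71464 = 0.683.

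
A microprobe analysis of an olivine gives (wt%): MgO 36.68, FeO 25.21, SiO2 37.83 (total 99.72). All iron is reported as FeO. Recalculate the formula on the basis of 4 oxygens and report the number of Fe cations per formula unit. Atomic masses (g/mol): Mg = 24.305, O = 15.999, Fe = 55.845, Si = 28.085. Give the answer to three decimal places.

MgO: 36.68/40.304 = 0.91008 mol → 0.91008 mol Mg, 0.91008 mol O.
FeO: 25.21/71.844 = 0.35090 mol → 0.35090 mol Fe, 0.35090 mol O.
SiO2: 37.83/60.083 = 0.62963 mol → 0.62963 mol Si, 1.25926 mol O.
Total oxygen = 2.52024 mol. Normalization factor = 4/2.52024 = 1.58715.
Fe per 4 O = 0.35090 × 1.58715 = 0.557.

0.557 Fe apfu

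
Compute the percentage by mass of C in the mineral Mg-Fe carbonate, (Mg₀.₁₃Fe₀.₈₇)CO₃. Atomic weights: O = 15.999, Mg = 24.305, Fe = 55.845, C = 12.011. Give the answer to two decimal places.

10.75 weight percent

M((Mg₀.₁₃Fe₀.₈₇)CO₃) = 111.753 g/mol.
C contributes 1 × 12.011 = 12.011 g per mole.
12.011/111.753 = 0.1075 → 10.75%.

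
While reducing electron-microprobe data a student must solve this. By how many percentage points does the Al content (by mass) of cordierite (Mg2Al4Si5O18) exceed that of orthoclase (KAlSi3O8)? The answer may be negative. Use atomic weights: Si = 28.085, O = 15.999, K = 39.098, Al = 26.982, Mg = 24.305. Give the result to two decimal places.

8.76 percentage points

First mineral: 107.928 g Al in 584.945 g formula = 18.45 wt% Al.
Second mineral: 26.982 g Al in 278.327 g formula = 9.69 wt% Al.
18.45% − 9.69% gives a difference of 8.76 percentage points.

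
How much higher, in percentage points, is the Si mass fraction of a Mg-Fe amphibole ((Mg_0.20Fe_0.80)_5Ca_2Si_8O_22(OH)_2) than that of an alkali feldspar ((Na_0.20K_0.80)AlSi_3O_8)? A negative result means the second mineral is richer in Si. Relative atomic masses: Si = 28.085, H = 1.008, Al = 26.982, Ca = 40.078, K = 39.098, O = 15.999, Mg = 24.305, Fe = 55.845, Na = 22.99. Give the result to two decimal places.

M((Mg_0.20Fe_0.80)_5Ca_2Si_8O_22(OH)_2) = 938.513 g/mol, so wt% Si = 224.680/938.513 × 100 = 23.94%.
M((Na_0.20K_0.80)AlSi_3O_8) = 275.105 g/mol, so wt% Si = 84.255/275.105 × 100 = 30.63%.
23.94 − 30.63 = -6.69 pp.

-6.69 percentage points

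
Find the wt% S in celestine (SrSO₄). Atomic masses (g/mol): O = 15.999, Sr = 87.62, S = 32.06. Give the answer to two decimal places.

Formula mass = 1*87.62 + 1*32.06 + 4*15.999 = 183.676 g/mol, of which 32.060 g is S.
So S makes up 32.060/183.676 = 0.1745 of the mass, i.e. 17.45%.

17.45 weight percent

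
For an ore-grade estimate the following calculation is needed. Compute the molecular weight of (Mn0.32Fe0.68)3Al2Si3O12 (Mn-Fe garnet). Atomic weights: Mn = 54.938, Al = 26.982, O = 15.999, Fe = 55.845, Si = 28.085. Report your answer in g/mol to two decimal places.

M = 0.96(54.938) + 2.04(55.845) + 2(26.982) + 3(28.085) + 12(15.999)

496.87 g/mol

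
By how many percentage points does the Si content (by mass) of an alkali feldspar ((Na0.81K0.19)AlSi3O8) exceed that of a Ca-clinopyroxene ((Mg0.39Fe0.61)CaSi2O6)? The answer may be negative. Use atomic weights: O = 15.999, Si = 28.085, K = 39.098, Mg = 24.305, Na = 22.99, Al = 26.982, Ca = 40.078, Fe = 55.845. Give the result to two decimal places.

7.94 percentage points

First mineral: 84.255 g Si in 265.280 g formula = 31.76 wt% Si.
Second mineral: 56.170 g Si in 235.786 g formula = 23.82 wt% Si.
31.76% − 23.82% gives a difference of 7.94 percentage points.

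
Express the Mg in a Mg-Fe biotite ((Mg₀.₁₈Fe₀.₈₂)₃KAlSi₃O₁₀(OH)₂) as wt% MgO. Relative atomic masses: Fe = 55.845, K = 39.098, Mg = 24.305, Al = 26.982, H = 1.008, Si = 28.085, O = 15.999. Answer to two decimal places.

M((Mg₀.₁₈Fe₀.₈₂)₃KAlSi₃O₁₀(OH)₂) = 494.842 g/mol; M(MgO) = 40.304 g/mol.
Moles MgO per formula unit = 0.54 Mg ÷ 1 = 0.5400.
MgO fraction = (0.5400 × 40.304) / 494.842 = 21.764/494.842 = 0.0440.

4.40 wt%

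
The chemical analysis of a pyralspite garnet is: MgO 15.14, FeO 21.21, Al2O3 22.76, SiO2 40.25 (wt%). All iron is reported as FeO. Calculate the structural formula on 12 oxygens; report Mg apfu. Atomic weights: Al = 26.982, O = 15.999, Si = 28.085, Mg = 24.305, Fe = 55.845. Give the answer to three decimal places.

15.14 wt% MgO ÷ 40.304 g/mol = 0.37565 mol, giving 0.37565 Mg and 0.37565 O.
21.21 wt% FeO ÷ 71.844 g/mol = 0.29522 mol, giving 0.29522 Fe and 0.29522 O.
22.76 wt% Al2O3 ÷ 101.961 g/mol = 0.22322 mol, giving 0.44644 Al and 0.66966 O.
40.25 wt% SiO2 ÷ 60.083 g/mol = 0.66991 mol, giving 0.66991 Si and 1.33982 O.
Oxygen sums to 2.68035; scaling by 12/2.68035 = 4.47703 puts the formula on 12 O.
Mg: 0.37565 × 4.47703 = 1.682 atoms per formula unit.

1.682 Mg apfu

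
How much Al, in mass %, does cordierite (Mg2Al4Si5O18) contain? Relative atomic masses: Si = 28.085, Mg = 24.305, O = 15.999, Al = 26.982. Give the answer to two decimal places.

18.45 mass %

M(Mg2Al4Si5O18) = 584.945 g/mol.
Al contributes 4 × 26.982 = 107.928 g per mole.
107.928/584.945 = 0.1845 → 18.45%.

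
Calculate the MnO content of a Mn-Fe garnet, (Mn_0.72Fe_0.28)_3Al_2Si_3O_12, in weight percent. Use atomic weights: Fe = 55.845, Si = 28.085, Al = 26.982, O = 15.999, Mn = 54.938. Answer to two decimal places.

30.91 wt%

M((Mn_0.72Fe_0.28)_3Al_2Si_3O_12) = 495.783 g/mol; M(MnO) = 70.937 g/mol.
Moles MnO per formula unit = 2.16 Mn ÷ 1 = 2.1600.
MnO fraction = (2.1600 × 70.937) / 495.783 = 153.224/495.783 = 0.3091.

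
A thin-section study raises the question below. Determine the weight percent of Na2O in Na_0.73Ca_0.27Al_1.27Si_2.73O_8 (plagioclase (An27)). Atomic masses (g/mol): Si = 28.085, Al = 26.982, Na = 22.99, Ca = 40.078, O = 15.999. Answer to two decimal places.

Formula mass = 266.535 g/mol.
0.73 Na → 0.3650 mol Na2O per formula unit; M(Na2O) = 61.979, so Na2O mass = 22.622 g.
22.622/266.535 × 100 = 8.49 wt%.

8.49 wt%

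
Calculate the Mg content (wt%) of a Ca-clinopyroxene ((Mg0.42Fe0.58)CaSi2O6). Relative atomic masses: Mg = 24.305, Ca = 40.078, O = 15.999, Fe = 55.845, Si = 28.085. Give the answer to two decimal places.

4.35 wt%

M((Mg0.42Fe0.58)CaSi2O6) = 234.840 g/mol.
Mg contributes 0.42 × 24.305 = 10.208 g per mole.
10.208/234.840 = 0.0435 → 4.35%.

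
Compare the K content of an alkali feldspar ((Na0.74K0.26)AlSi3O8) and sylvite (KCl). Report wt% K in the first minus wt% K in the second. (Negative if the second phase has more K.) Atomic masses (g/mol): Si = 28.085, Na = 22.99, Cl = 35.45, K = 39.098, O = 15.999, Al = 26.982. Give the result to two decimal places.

-48.63 percentage points

M((Na0.74K0.26)AlSi3O8) = 266.407 g/mol, so wt% K = 10.165/266.407 × 100 = 3.82%.
M(KCl) = 74.548 g/mol, so wt% K = 39.098/74.548 × 100 = 52.45%.
3.82 − 52.45 = -48.63 pp.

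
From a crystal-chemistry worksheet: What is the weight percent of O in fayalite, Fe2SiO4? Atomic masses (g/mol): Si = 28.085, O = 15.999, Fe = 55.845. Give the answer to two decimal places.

M(Fe2SiO4) = 203.771 g/mol.
O contributes 4 × 15.999 = 63.996 g per mole.
63.996/203.771 = 0.3141 → 31.41%.

31.41 mass %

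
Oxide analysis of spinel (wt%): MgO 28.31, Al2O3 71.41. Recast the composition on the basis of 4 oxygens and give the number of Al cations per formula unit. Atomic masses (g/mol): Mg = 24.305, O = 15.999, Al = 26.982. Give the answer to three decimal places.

1.999 Al apfu

28.31 wt% MgO ÷ 40.304 g/mol = 0.70241 mol, giving 0.70241 Mg and 0.70241 O.
71.41 wt% Al2O3 ÷ 101.961 g/mol = 0.70037 mol, giving 1.40074 Al and 2.10111 O.
Oxygen sums to 2.80352; scaling by 4/2.80352 = 1.42678 puts the formula on 4 O.
Al: 1.40074 × 1.42678 = 1.999 atoms per formula unit.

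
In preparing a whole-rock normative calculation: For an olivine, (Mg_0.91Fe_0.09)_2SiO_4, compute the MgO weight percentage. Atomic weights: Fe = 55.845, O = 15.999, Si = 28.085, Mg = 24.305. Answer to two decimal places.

50.12 wt%

Molar mass of (Mg_0.91Fe_0.09)_2SiO_4 = 1.82×24.305 + 0.18×55.845 + 1×28.085 + 4×15.999 = 146.368 g/mol.
Each formula unit contains 1.82 Mg, equivalent to 1.82/1 = 1.8200 mol MgO.
M(MgO) = 1×24.305 + 1×15.999 = 40.304 g/mol.
Mass of MgO per formula unit = 1.8200 × 40.304 = 73.353 g.
MgO wt% = 73.353 / 146.368 × 100 = 50.12%.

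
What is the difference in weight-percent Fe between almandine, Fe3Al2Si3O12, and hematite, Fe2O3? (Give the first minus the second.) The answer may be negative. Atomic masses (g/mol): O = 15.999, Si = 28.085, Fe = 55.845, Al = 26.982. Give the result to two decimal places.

-36.28 percentage points

Fe in Fe3Al2Si3O12: molar mass 497.742 g/mol; 3×55.845 = 167.535 g → 33.66 wt%.
Fe in Fe2O3: molar mass 159.687 g/mol; 2×55.845 = 111.690 g → 69.94 wt%.
Difference = 33.66 − 69.94 = -36.28 percentage points.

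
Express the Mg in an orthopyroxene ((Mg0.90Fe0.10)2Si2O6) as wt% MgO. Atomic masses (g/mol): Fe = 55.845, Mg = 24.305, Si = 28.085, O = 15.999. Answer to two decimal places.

M((Mg0.90Fe0.10)2Si2O6) = 207.082 g/mol; M(MgO) = 40.304 g/mol.
Moles MgO per formula unit = 1.80 Mg ÷ 1 = 1.8000.
MgO fraction = (1.8000 × 40.304) / 207.082 = 72.547/207.082 = 0.3503.

35.03 wt%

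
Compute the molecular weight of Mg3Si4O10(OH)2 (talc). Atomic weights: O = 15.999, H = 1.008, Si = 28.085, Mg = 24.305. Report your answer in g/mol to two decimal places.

379.26 g/mol

Mg: 3 × 24.305 = 72.9150
Si: 4 × 28.085 = 112.3400
O: 12 × 15.999 = 191.9880
H: 2 × 1.008 = 2.0160
Summing the contributions gives the formula mass.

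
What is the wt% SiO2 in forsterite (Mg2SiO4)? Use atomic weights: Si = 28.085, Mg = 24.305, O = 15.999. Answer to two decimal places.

M(Mg2SiO4) = 140.691 g/mol; M(SiO2) = 60.083 g/mol.
Moles SiO2 per formula unit = 1 Si ÷ 1 = 1.0000.
SiO2 fraction = (1.0000 × 60.083) / 140.691 = 60.083/140.691 = 0.4271.

42.71 wt%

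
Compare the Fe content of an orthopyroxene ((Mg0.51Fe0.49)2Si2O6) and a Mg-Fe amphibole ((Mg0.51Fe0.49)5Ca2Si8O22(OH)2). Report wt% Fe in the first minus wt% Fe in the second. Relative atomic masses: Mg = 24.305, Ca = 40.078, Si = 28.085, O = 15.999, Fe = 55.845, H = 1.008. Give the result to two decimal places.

8.24 percentage points

M((Mg0.51Fe0.49)2Si2O6) = 231.683 g/mol, so wt% Fe = 54.728/231.683 × 100 = 23.62%.
M((Mg0.51Fe0.49)5Ca2Si8O22(OH)2) = 889.626 g/mol, so wt% Fe = 136.820/889.626 × 100 = 15.38%.
23.62 − 15.38 = 8.24 pp.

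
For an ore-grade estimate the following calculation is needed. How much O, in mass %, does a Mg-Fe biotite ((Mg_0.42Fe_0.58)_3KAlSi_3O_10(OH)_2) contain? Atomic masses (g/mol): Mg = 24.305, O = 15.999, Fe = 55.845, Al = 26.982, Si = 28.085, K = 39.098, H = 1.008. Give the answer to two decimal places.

40.66 mass %

Formula mass = 1.26·24.305 + 1.74·55.845 + 1·39.098 + 1·26.982 + 3·28.085 + 12·15.999 + 2·1.008 = 472.134 g/mol, of which 191.988 g is O.
So O makes up 191.988/472.134 = 0.4066 of the mass, i.e. 40.66%.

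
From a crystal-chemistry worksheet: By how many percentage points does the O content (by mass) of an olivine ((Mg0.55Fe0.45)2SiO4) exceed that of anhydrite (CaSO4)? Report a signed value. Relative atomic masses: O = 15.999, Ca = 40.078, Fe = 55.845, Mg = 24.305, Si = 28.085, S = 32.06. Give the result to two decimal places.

O in (Mg0.55Fe0.45)2SiO4: molar mass 169.077 g/mol; 4×15.999 = 63.996 g → 37.85 wt%.
O in CaSO4: molar mass 136.134 g/mol; 4×15.999 = 63.996 g → 47.01 wt%.
Difference = 37.85 − 47.01 = -9.16 percentage points.

-9.16 percentage points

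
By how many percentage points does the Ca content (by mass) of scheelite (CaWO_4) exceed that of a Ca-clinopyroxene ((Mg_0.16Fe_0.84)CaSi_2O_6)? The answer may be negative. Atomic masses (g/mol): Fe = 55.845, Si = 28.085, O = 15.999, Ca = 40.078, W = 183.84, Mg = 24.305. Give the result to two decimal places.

M(CaWO_4) = 287.914 g/mol, so wt% Ca = 40.078/287.914 × 100 = 13.92%.
M((Mg_0.16Fe_0.84)CaSi_2O_6) = 243.041 g/mol, so wt% Ca = 40.078/243.041 × 100 = 16.49%.
13.92 − 16.49 = -2.57 pp.

-2.57 percentage points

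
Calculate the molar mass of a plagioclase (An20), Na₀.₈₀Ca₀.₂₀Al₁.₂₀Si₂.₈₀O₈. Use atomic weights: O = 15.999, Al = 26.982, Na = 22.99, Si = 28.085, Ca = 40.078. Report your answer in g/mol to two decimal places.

M = 0.80*22.99 + 0.20*40.078 + 1.20*26.982 + 2.80*28.085 + 8*15.999

265.42 g/mol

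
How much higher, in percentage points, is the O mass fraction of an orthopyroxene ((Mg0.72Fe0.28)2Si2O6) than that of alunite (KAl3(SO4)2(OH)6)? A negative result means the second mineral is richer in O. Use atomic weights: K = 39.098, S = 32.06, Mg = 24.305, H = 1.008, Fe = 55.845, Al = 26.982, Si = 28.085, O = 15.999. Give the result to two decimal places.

-10.13 percentage points

M((Mg0.72Fe0.28)2Si2O6) = 218.436 g/mol, so wt% O = 95.994/218.436 × 100 = 43.95%.
M(KAl3(SO4)2(OH)6) = 414.198 g/mol, so wt% O = 223.986/414.198 × 100 = 54.08%.
43.95 − 54.08 = -10.13 pp.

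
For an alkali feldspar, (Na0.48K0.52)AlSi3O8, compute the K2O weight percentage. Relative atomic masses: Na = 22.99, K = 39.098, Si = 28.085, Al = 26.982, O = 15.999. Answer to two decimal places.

9.05 wt%

Molar mass of (Na0.48K0.52)AlSi3O8 = 0.48·22.99 + 0.52·39.098 + 1·26.982 + 3·28.085 + 8·15.999 = 270.595 g/mol.
Each formula unit contains 0.52 K, equivalent to 0.52/2 = 0.2600 mol K2O.
M(K2O) = 2×39.098 + 1×15.999 = 94.195 g/mol.
Mass of K2O per formula unit = 0.2600 × 94.195 = 24.491 g.
K2O wt% = 24.491 / 270.595 × 100 = 9.05%.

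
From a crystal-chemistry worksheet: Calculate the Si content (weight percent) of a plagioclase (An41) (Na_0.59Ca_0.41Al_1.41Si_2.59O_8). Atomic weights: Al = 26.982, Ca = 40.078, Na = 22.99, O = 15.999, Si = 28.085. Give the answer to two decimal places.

Formula mass = 0.59×22.99 + 0.41×40.078 + 1.41×26.982 + 2.59×28.085 + 8×15.999 = 268.773 g/mol, of which 72.740 g is Si.
So Si makes up 72.740/268.773 = 0.2706 of the mass, i.e. 27.06%.

27.06 weight percent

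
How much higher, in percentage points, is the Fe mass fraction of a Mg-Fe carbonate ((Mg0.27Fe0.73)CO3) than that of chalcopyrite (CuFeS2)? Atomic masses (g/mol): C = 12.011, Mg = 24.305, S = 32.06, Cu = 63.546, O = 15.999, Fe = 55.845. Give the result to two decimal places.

First mineral: 40.767 g Fe in 107.337 g formula = 37.98 wt% Fe.
Second mineral: 55.845 g Fe in 183.511 g formula = 30.43 wt% Fe.
37.98% − 30.43% gives a difference of 7.55 percentage points.

7.55 percentage points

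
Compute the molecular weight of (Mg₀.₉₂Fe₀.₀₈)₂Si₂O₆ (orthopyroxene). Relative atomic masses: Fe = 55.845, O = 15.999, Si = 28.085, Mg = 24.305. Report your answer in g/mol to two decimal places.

205.82 g/mol

M = 1.84(24.305) + 0.16(55.845) + 2(28.085) + 6(15.999)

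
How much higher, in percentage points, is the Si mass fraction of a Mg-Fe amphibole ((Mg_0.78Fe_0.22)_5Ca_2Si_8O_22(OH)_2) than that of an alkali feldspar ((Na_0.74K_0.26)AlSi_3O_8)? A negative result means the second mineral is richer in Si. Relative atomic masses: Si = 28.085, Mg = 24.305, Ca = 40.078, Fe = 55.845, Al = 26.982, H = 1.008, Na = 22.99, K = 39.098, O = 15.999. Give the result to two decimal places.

-5.10 percentage points

First mineral: 224.680 g Si in 847.047 g formula = 26.53 wt% Si.
Second mineral: 84.255 g Si in 266.407 g formula = 31.63 wt% Si.
26.53% − 31.63% gives a difference of -5.10 percentage points.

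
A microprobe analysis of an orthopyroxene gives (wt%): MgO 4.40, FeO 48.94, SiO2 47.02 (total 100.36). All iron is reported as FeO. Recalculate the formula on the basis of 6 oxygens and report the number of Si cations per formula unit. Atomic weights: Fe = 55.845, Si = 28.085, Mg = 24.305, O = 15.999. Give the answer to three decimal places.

1.993 Si apfu

MgO (M=40.304): mol = 0.10917; Mg = 0.10917, O = 0.10917.
FeO (M=71.844): mol = 0.68120; Fe = 0.68120, O = 0.68120.
SiO2 (M=60.083): mol = 0.78258; Si = 0.78258, O = 1.56516.
ΣO = 2.35553; factor = 6/ΣO = 2.54720.
Si apfu = 0.78258 × 2.54720 = 1.993.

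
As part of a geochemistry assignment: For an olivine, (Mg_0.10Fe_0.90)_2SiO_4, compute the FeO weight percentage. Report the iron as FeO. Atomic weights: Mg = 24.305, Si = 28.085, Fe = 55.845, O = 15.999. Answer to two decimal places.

65.49 wt%

Formula mass = 197.463 g/mol.
1.80 Fe → 1.8000 mol FeO per formula unit; M(FeO) = 71.844, so FeO mass = 129.319 g.
129.319/197.463 × 100 = 65.49 wt%.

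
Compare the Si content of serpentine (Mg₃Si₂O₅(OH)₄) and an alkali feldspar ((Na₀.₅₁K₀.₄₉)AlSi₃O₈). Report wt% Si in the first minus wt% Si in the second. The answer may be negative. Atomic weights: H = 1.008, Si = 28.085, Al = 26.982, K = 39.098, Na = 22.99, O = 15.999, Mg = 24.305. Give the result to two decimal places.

First mineral: 56.170 g Si in 277.108 g formula = 20.27 wt% Si.
Second mineral: 84.255 g Si in 270.112 g formula = 31.19 wt% Si.
20.27% − 31.19% gives a difference of -10.92 percentage points.

-10.92 percentage points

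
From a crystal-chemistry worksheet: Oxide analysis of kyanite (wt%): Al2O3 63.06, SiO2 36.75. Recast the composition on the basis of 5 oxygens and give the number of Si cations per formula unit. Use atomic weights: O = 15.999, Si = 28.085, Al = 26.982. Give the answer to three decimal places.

0.993 Si apfu

63.06 wt% Al2O3 ÷ 101.961 g/mol = 0.61847 mol, giving 1.23694 Al and 1.85541 O.
36.75 wt% SiO2 ÷ 60.083 g/mol = 0.61165 mol, giving 0.61165 Si and 1.22330 O.
Oxygen sums to 3.07871; scaling by 5/3.07871 = 1.62406 puts the formula on 5 O.
Si: 0.61165 × 1.62406 = 0.993 atoms per formula unit.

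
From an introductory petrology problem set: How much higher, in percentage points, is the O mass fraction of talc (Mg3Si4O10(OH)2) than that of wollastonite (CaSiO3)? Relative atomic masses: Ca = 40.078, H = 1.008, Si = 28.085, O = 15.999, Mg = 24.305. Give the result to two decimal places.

9.30 percentage points

First mineral: 191.988 g O in 379.259 g formula = 50.62 wt% O.
Second mineral: 47.997 g O in 116.160 g formula = 41.32 wt% O.
50.62% − 41.32% gives a difference of 9.30 percentage points.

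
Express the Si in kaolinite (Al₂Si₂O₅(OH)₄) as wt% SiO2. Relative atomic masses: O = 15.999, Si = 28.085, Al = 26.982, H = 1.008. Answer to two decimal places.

Molar mass of Al₂Si₂O₅(OH)₄ = 2·26.982 + 2·28.085 + 9·15.999 + 4·1.008 = 258.157 g/mol.
Each formula unit contains 2 Si, equivalent to 2/1 = 2.0000 mol SiO2.
M(SiO2) = 1×28.085 + 2×15.999 = 60.083 g/mol.
Mass of SiO2 per formula unit = 2.0000 × 60.083 = 120.166 g.
SiO2 wt% = 120.166 / 258.157 × 100 = 46.55%.

46.55 wt%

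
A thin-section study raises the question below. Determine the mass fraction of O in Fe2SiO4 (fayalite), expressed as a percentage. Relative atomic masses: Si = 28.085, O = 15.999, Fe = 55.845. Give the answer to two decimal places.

M(Fe2SiO4) = 203.771 g/mol.
O contributes 4 × 15.999 = 63.996 g per mole.
63.996/203.771 = 0.3141 → 31.41%.

31.41 wt%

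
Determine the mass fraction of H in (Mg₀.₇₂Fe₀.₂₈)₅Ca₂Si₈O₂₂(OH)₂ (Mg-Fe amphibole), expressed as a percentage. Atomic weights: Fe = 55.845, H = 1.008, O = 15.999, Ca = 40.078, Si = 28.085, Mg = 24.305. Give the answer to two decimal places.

0.24 weight percent

Formula mass = 3.60·24.305 + 1.40·55.845 + 2·40.078 + 8·28.085 + 24·15.999 + 2·1.008 = 856.509 g/mol, of which 2.016 g is H.
So H makes up 2.016/856.509 = 0.0024 of the mass, i.e. 0.24%.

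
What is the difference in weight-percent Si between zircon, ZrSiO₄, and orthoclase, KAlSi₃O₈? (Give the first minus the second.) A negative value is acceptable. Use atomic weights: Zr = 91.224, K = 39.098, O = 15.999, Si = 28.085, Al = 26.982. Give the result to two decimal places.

Si in ZrSiO₄: molar mass 183.305 g/mol; 1×28.085 = 28.085 g → 15.32 wt%.
Si in KAlSi₃O₈: molar mass 278.327 g/mol; 3×28.085 = 84.255 g → 30.27 wt%.
Difference = 15.32 − 30.27 = -14.95 percentage points.

-14.95 percentage points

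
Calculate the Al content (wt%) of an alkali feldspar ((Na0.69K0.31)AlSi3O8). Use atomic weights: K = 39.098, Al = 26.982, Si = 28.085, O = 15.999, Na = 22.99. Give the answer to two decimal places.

10.10 wt%

M((Na0.69K0.31)AlSi3O8) = 267.212 g/mol.
Al contributes 1 × 26.982 = 26.982 g per mole.
26.982/267.212 = 0.1010 → 10.10%.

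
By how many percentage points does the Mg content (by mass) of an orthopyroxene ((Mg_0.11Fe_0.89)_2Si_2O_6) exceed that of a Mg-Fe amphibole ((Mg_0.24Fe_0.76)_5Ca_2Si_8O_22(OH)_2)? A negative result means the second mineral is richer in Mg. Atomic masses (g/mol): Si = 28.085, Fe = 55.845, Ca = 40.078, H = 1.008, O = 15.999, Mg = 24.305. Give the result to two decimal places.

First mineral: 5.347 g Mg in 256.915 g formula = 2.08 wt% Mg.
Second mineral: 29.166 g Mg in 932.205 g formula = 3.13 wt% Mg.
2.08% − 3.13% gives a difference of -1.05 percentage points.

-1.05 percentage points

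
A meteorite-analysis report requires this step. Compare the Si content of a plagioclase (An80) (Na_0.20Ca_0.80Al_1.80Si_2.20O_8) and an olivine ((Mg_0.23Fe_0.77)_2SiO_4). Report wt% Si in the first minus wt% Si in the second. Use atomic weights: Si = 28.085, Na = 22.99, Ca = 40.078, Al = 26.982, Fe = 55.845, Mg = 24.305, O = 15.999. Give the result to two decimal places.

7.63 percentage points

Si in Na_0.20Ca_0.80Al_1.80Si_2.20O_8: molar mass 275.007 g/mol; 2.20×28.085 = 61.787 g → 22.47 wt%.
Si in (Mg_0.23Fe_0.77)_2SiO_4: molar mass 189.263 g/mol; 1×28.085 = 28.085 g → 14.84 wt%.
Difference = 22.47 − 14.84 = 7.63 percentage points.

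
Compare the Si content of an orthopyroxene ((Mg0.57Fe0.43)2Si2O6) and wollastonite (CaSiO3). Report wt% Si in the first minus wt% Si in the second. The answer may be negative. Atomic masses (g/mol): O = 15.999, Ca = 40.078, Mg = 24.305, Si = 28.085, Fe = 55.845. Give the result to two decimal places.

First mineral: 56.170 g Si in 227.898 g formula = 24.65 wt% Si.
Second mineral: 28.085 g Si in 116.160 g formula = 24.18 wt% Si.
24.65% − 24.18% gives a difference of 0.47 percentage points.

0.47 percentage points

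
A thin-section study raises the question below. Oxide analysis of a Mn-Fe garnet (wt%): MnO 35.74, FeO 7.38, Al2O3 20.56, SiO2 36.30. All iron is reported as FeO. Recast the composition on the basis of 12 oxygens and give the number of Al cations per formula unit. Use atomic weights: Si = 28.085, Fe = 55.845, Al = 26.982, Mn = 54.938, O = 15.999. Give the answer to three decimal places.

35.74 wt% MnO ÷ 70.937 g/mol = 0.50383 mol, giving 0.50383 Mn and 0.50383 O.
7.38 wt% FeO ÷ 71.844 g/mol = 0.10272 mol, giving 0.10272 Fe and 0.10272 O.
20.56 wt% Al2O3 ÷ 101.961 g/mol = 0.20165 mol, giving 0.40330 Al and 0.60495 O.
36.30 wt% SiO2 ÷ 60.083 g/mol = 0.60416 mol, giving 0.60416 Si and 1.20832 O.
Oxygen sums to 2.41982; scaling by 12/2.41982 = 4.95905 puts the formula on 12 O.
Al: 0.40330 × 4.95905 = 2.000 atoms per formula unit.

2.000 Al apfu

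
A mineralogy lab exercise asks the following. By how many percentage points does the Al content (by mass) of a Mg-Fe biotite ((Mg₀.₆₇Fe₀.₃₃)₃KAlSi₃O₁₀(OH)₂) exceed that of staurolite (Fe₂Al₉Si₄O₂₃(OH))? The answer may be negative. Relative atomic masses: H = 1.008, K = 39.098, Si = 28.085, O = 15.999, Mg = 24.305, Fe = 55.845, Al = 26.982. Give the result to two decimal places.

-22.49 percentage points

Al in (Mg₀.₆₇Fe₀.₃₃)₃KAlSi₃O₁₀(OH)₂: molar mass 448.479 g/mol; 1×26.982 = 26.982 g → 6.02 wt%.
Al in Fe₂Al₉Si₄O₂₃(OH): molar mass 851.852 g/mol; 9×26.982 = 242.838 g → 28.51 wt%.
Difference = 6.02 − 28.51 = -22.49 percentage points.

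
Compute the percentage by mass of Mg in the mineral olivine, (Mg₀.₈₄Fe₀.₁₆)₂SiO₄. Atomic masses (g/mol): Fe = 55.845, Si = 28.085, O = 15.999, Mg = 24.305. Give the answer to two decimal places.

Molar mass of (Mg₀.₈₄Fe₀.₁₆)₂SiO₄: 1.68×24.305 + 0.32×55.845 + 1×28.085 + 4×15.999 = 150.784 g/mol.
Mass of Mg per formula unit: 1.68 × 24.305 = 40.832 g.
Weight fraction Mg = 40.832 / 150.784 = 0.2708.

27.08 weight percent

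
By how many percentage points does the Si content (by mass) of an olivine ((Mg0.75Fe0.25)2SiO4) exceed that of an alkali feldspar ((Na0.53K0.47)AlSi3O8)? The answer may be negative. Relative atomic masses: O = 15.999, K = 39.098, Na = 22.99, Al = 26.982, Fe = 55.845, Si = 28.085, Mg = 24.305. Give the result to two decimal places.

-13.28 percentage points

Si in (Mg0.75Fe0.25)2SiO4: molar mass 156.461 g/mol; 1×28.085 = 28.085 g → 17.95 wt%.
Si in (Na0.53K0.47)AlSi3O8: molar mass 269.790 g/mol; 3×28.085 = 84.255 g → 31.23 wt%.
Difference = 17.95 − 31.23 = -13.28 percentage points.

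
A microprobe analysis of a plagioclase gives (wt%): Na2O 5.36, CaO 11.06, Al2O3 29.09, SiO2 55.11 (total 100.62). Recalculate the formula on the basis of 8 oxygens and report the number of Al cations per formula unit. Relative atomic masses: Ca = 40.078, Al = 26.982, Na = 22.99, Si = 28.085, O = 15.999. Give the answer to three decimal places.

1.535 Al apfu

Na2O (M=61.979): mol = 0.08648; Na = 0.17296, O = 0.08648.
CaO (M=56.077): mol = 0.19723; Ca = 0.19723, O = 0.19723.
Al2O3 (M=101.961): mol = 0.28531; Al = 0.57062, O = 0.85593.
SiO2 (M=60.083): mol = 0.91723; Si = 0.91723, O = 1.83446.
ΣO = 2.97410; factor = 8/ΣO = 2.68989.
Al apfu = 0.57062 × 2.68989 = 1.535.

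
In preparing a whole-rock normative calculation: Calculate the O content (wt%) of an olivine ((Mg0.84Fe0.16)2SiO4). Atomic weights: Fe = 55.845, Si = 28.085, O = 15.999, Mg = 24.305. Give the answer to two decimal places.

42.44 wt%

M((Mg0.84Fe0.16)2SiO4) = 150.784 g/mol.
O contributes 4 × 15.999 = 63.996 g per mole.
63.996/150.784 = 0.4244 → 42.44%.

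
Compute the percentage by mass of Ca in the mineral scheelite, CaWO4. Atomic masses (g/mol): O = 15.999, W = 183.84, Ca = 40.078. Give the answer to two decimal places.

13.92 weight percent

M(CaWO4) = 287.914 g/mol.
Ca contributes 1 × 40.078 = 40.078 g per mole.
40.078/287.914 = 0.1392 → 13.92%.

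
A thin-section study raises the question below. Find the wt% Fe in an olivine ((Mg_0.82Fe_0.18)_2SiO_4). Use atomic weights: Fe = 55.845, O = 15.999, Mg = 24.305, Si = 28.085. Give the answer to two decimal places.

Formula mass = 1.64·24.305 + 0.36·55.845 + 1·28.085 + 4·15.999 = 152.045 g/mol, of which 20.104 g is Fe.
So Fe makes up 20.104/152.045 = 0.1322 of the mass, i.e. 13.22%.

13.22 wt%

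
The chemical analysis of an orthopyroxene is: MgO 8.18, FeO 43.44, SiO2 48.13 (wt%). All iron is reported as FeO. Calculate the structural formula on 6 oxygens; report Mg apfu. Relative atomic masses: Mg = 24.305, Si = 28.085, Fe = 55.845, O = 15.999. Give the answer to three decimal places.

MgO: 8.18/40.304 = 0.20296 mol → 0.20296 mol Mg, 0.20296 mol O.
FeO: 43.44/71.844 = 0.60464 mol → 0.60464 mol Fe, 0.60464 mol O.
SiO2: 48.13/60.083 = 0.80106 mol → 0.80106 mol Si, 1.60212 mol O.
Total oxygen = 2.40972 mol. Normalization factor = 6/2.40972 = 2.48992.
Mg per 6 O = 0.20296 × 2.48992 = 0.505.

0.505 Mg apfu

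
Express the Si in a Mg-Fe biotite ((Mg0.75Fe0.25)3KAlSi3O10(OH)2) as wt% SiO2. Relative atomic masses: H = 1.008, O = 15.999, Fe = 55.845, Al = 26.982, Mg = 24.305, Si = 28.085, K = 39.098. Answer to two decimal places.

40.88 wt%

M((Mg0.75Fe0.25)3KAlSi3O10(OH)2) = 440.909 g/mol; M(SiO2) = 60.083 g/mol.
Moles SiO2 per formula unit = 3 Si ÷ 1 = 3.0000.
SiO2 fraction = (3.0000 × 60.083) / 440.909 = 180.249/440.909 = 0.4088.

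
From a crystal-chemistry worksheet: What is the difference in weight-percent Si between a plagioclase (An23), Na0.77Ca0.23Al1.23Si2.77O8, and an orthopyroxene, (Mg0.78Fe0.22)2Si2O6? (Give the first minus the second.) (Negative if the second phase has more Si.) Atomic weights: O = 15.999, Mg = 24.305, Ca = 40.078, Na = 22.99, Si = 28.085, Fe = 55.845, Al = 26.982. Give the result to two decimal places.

Si in Na0.77Ca0.23Al1.23Si2.77O8: molar mass 265.896 g/mol; 2.77×28.085 = 77.795 g → 29.26 wt%.
Si in (Mg0.78Fe0.22)2Si2O6: molar mass 214.652 g/mol; 2×28.085 = 56.170 g → 26.17 wt%.
Difference = 29.26 − 26.17 = 3.09 percentage points.

3.09 percentage points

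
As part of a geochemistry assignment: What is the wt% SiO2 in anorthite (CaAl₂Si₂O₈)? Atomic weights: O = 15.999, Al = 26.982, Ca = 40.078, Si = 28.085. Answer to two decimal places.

Molar mass of CaAl₂Si₂O₈ = 1·40.078 + 2·26.982 + 2·28.085 + 8·15.999 = 278.204 g/mol.
Each formula unit contains 2 Si, equivalent to 2/1 = 2.0000 mol SiO2.
M(SiO2) = 1×28.085 + 2×15.999 = 60.083 g/mol.
Mass of SiO2 per formula unit = 2.0000 × 60.083 = 120.166 g.
SiO2 wt% = 120.166 / 278.204 × 100 = 43.19%.

43.19 wt%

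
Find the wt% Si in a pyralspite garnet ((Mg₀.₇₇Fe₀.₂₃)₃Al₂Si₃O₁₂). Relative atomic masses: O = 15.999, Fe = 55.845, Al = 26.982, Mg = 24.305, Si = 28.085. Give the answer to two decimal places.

M((Mg₀.₇₇Fe₀.₂₃)₃Al₂Si₃O₁₂) = 424.885 g/mol.
Si contributes 3 × 28.085 = 84.255 g per mole.
84.255/424.885 = 0.1983 → 19.83%.

19.83 weight percent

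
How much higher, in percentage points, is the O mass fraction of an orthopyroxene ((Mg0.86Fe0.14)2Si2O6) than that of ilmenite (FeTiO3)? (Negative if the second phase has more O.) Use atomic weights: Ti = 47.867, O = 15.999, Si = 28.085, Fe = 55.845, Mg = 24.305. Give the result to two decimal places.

14.16 percentage points

First mineral: 95.994 g O in 209.605 g formula = 45.80 wt% O.
Second mineral: 47.997 g O in 151.709 g formula = 31.64 wt% O.
45.80% − 31.64% gives a difference of 14.16 percentage points.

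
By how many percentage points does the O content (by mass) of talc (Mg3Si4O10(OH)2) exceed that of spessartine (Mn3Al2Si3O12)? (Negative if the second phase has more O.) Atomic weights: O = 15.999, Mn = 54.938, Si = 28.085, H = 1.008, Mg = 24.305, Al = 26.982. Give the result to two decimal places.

11.84 percentage points

First mineral: 191.988 g O in 379.259 g formula = 50.62 wt% O.
Second mineral: 191.988 g O in 495.021 g formula = 38.78 wt% O.
50.62% − 38.78% gives a difference of 11.84 percentage points.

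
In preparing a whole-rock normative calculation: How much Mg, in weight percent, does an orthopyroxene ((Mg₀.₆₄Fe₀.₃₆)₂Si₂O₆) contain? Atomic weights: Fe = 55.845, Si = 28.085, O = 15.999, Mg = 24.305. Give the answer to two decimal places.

13.92 weight percent

Formula mass = 1.28×24.305 + 0.72×55.845 + 2×28.085 + 6×15.999 = 223.483 g/mol, of which 31.110 g is Mg.
So Mg makes up 31.110/223.483 = 0.1392 of the mass, i.e. 13.92%.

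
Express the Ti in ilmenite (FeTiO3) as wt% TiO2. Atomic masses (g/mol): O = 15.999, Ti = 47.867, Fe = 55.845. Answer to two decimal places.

Formula mass = 151.709 g/mol.
1 Ti → 1.0000 mol TiO2 per formula unit; M(TiO2) = 79.865, so TiO2 mass = 79.865 g.
79.865/151.709 × 100 = 52.64 wt%.

52.64 wt%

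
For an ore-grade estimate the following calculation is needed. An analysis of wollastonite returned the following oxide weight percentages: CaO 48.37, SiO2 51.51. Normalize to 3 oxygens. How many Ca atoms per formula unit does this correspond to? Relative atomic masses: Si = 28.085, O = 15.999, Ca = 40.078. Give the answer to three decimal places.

1.004 Ca apfu

CaO (M=56.077): mol = 0.86256; Ca = 0.86256, O = 0.86256.
SiO2 (M=60.083): mol = 0.85731; Si = 0.85731, O = 1.71462.
ΣO = 2.57718; factor = 3/ΣO = 1.16406.
Ca apfu = 0.86256 × 1.16406 = 1.004.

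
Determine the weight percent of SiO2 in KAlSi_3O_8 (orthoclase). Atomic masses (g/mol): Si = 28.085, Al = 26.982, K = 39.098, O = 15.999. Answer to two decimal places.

Molar mass of KAlSi_3O_8 = 1·39.098 + 1·26.982 + 3·28.085 + 8·15.999 = 278.327 g/mol.
Each formula unit contains 3 Si, equivalent to 3/1 = 3.0000 mol SiO2.
M(SiO2) = 1×28.085 + 2×15.999 = 60.083 g/mol.
Mass of SiO2 per formula unit = 3.0000 × 60.083 = 180.249 g.
SiO2 wt% = 180.249 / 278.327 × 100 = 64.76%.

64.76 wt%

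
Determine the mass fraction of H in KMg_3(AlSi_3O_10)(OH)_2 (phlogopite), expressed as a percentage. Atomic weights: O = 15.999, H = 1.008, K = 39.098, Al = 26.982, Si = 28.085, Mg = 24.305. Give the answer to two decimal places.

0.48 wt%

Molar mass of KMg_3(AlSi_3O_10)(OH)_2: 1×39.098 + 3×24.305 + 1×26.982 + 3×28.085 + 12×15.999 + 2×1.008 = 417.254 g/mol.
Mass of H per formula unit: 2 × 1.008 = 2.016 g.
Weight fraction H = 2.016 / 417.254 = 0.0048.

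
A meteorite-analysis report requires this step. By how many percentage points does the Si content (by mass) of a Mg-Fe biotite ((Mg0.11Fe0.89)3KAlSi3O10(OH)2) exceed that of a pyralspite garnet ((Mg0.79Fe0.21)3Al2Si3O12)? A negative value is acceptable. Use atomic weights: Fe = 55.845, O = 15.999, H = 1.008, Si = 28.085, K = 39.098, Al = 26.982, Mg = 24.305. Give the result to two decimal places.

-3.12 percentage points

First mineral: 84.255 g Si in 501.466 g formula = 16.80 wt% Si.
Second mineral: 84.255 g Si in 422.992 g formula = 19.92 wt% Si.
16.80% − 19.92% gives a difference of -3.12 percentage points.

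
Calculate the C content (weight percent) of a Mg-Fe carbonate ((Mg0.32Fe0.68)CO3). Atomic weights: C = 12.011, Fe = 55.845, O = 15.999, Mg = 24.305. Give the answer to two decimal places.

Formula mass = 0.32·24.305 + 0.68·55.845 + 1·12.011 + 3·15.999 = 105.760 g/mol, of which 12.011 g is C.
So C makes up 12.011/105.760 = 0.1136 of the mass, i.e. 11.36%.

11.36 weight percent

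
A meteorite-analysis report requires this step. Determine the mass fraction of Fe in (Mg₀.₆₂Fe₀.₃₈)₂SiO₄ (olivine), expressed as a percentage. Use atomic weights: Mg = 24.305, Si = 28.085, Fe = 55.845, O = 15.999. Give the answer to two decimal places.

M((Mg₀.₆₂Fe₀.₃₈)₂SiO₄) = 164.661 g/mol.
Fe contributes 0.76 × 55.845 = 42.442 g per mole.
42.442/164.661 = 0.2578 → 25.78%.

25.78 weight percent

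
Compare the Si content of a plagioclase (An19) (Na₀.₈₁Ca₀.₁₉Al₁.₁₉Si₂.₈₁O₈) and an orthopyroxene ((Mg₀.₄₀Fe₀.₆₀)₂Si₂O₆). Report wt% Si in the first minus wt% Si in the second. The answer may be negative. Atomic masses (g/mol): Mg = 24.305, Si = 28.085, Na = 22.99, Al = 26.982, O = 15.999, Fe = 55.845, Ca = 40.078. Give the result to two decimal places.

First mineral: 78.919 g Si in 265.256 g formula = 29.75 wt% Si.
Second mineral: 56.170 g Si in 238.622 g formula = 23.54 wt% Si.
29.75% − 23.54% gives a difference of 6.21 percentage points.

6.21 percentage points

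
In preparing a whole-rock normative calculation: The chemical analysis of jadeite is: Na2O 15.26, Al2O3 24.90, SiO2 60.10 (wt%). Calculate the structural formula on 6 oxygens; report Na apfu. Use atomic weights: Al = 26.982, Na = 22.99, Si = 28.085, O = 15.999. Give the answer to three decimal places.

Na2O (M=61.979): mol = 0.24621; Na = 0.49242, O = 0.24621.
Al2O3 (M=101.961): mol = 0.24421; Al = 0.48842, O = 0.73263.
SiO2 (M=60.083): mol = 1.00028; Si = 1.00028, O = 2.00056.
ΣO = 2.97940; factor = 6/ΣO = 2.01383.
Na apfu = 0.49242 × 2.01383 = 0.992.

0.992 Na apfu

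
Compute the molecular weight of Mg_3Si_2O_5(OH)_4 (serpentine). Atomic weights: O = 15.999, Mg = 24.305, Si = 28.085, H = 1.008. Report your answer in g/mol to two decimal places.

277.11 g/mol

Mg: 3 × 24.305 = 72.9150
Si: 2 × 28.085 = 56.1700
O: 9 × 15.999 = 143.9910
H: 4 × 1.008 = 4.0320
Summing the contributions gives the formula mass.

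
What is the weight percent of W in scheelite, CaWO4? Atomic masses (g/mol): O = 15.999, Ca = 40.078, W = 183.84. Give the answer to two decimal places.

63.85 weight percent

Formula mass = 1*40.078 + 1*183.84 + 4*15.999 = 287.914 g/mol, of which 183.840 g is W.
So W makes up 183.840/287.914 = 0.6385 of the mass, i.e. 63.85%.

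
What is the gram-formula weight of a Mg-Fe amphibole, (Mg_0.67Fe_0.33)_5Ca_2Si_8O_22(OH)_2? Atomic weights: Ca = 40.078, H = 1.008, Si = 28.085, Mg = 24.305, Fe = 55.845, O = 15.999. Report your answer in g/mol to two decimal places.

864.39 g/mol

The formula mass is the sum 3.35*24.305 + 1.65*55.845 + 2*40.078 + 8*28.085 + 24*15.999 + 2*1.008.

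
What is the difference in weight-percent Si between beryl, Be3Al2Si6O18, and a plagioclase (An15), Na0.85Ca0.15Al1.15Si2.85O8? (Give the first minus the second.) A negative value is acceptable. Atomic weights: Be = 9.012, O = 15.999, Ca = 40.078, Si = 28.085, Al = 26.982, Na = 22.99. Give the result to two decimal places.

Si in Be3Al2Si6O18: molar mass 537.492 g/mol; 6×28.085 = 168.510 g → 31.35 wt%.
Si in Na0.85Ca0.15Al1.15Si2.85O8: molar mass 264.617 g/mol; 2.85×28.085 = 80.042 g → 30.25 wt%.
Difference = 31.35 − 30.25 = 1.10 percentage points.

1.10 percentage points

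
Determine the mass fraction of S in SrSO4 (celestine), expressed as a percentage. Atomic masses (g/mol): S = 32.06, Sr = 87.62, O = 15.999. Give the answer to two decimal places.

Formula mass = 1×87.62 + 1×32.06 + 4×15.999 = 183.676 g/mol, of which 32.060 g is S.
So S makes up 32.060/183.676 = 0.1745 of the mass, i.e. 17.45%.

17.45 mass %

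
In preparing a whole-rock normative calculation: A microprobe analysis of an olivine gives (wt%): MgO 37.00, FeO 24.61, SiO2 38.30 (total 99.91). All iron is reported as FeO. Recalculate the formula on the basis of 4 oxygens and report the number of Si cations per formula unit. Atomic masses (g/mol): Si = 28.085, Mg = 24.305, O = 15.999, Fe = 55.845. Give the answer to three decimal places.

1.006 Si apfu

MgO (M=40.304): mol = 0.91802; Mg = 0.91802, O = 0.91802.
FeO (M=71.844): mol = 0.34255; Fe = 0.34255, O = 0.34255.
SiO2 (M=60.083): mol = 0.63745; Si = 0.63745, O = 1.27490.
ΣO = 2.53547; factor = 4/ΣO = 1.57762.
Si apfu = 0.63745 × 1.57762 = 1.006.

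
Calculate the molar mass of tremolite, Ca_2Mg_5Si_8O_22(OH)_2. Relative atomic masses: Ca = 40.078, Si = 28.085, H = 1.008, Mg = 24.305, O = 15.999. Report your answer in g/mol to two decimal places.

M = 2(40.078) + 5(24.305) + 8(28.085) + 24(15.999) + 2(1.008)

812.35 g/mol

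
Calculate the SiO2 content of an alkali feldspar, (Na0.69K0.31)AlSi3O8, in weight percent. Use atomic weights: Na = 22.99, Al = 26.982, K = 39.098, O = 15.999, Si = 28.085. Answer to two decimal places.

67.46 wt%

Formula mass = 267.212 g/mol.
3 Si → 3.0000 mol SiO2 per formula unit; M(SiO2) = 60.083, so SiO2 mass = 180.249 g.
180.249/267.212 × 100 = 67.46 wt%.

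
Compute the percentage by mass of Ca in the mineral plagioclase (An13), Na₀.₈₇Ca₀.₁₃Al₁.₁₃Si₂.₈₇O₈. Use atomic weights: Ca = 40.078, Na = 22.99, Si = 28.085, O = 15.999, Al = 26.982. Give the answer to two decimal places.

1.97 wt%

Formula mass = 0.87·22.99 + 0.13·40.078 + 1.13·26.982 + 2.87·28.085 + 8·15.999 = 264.297 g/mol, of which 5.210 g is Ca.
So Ca makes up 5.210/264.297 = 0.0197 of the mass, i.e. 1.97%.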